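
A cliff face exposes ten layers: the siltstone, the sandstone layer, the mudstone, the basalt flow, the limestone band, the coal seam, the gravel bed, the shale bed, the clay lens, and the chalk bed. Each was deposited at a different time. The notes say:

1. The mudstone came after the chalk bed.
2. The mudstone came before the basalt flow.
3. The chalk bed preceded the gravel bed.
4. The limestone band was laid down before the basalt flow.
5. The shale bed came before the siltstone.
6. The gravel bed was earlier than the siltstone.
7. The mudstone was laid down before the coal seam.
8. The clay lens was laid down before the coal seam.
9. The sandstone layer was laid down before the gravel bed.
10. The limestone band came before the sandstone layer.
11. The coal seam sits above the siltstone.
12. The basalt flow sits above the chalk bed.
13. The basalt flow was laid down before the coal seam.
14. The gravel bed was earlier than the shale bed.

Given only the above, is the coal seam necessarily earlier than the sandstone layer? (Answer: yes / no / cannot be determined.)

no

Tracing the constraints gives the sandstone layer → the gravel bed → the siltstone → the coal seam, so the sandstone layer must come before the coal seam.
That means the coal seam cannot be before the sandstone layer.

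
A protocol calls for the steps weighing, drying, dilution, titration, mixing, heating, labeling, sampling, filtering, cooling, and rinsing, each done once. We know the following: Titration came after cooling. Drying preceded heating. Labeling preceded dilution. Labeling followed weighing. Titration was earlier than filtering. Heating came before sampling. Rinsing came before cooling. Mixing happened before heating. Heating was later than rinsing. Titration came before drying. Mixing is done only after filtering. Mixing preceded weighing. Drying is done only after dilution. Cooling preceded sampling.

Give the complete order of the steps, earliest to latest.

rinsing, cooling, titration, filtering, mixing, weighing, labeling, dilution, drying, heating, sampling

The constraints fix every adjacent pair, so only one ordering works:
rinsing → cooling → titration → filtering → mixing → weighing → labeling → dilution → drying → heating → sampling.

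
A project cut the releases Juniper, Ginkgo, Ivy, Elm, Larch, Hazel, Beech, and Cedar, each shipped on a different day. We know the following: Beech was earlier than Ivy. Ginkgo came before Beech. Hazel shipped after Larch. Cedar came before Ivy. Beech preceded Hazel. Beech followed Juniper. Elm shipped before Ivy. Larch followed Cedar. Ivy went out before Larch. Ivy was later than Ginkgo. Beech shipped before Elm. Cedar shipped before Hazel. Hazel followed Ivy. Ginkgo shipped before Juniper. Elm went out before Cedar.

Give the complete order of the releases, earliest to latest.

The constraints fix every adjacent pair, so only one ordering works:
Ginkgo → Juniper → Beech → Elm → Cedar → Ivy → Larch → Hazel.

Ginkgo, Juniper, Beech, Elm, Cedar, Ivy, Larch, Hazel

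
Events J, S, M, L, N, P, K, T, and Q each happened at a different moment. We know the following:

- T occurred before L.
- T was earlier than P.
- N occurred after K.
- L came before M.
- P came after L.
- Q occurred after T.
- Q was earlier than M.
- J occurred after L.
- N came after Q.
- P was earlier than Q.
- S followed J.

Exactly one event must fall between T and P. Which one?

L

Tracing the constraints gives T → L → P, so L sits after T and before P.
No other event is forced both after T and before P.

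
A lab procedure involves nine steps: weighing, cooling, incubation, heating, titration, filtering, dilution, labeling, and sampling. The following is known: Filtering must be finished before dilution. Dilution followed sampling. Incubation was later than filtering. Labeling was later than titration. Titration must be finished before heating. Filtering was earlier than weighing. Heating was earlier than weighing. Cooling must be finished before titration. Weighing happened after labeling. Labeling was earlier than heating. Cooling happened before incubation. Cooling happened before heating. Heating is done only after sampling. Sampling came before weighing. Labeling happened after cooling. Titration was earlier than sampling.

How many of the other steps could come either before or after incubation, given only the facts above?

Forced before incubation: cooling and filtering.
That leaves dilution, heating, labeling, sampling, titration, and weighing with no forced order relative to incubation — 6.

6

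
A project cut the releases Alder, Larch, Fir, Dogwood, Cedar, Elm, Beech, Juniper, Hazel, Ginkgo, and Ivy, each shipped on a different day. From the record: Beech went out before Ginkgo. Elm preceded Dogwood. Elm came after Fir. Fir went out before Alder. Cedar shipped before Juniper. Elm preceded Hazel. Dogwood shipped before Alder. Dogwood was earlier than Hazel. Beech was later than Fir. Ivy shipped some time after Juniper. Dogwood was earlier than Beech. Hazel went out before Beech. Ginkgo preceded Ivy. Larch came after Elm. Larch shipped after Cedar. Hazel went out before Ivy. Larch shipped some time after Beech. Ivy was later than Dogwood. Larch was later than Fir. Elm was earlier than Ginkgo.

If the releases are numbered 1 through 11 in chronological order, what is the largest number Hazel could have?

7

Hazel must come before Beech, Ginkgo, Ivy, and Larch — 4 releases forced after it.
Everything else can be placed before Hazel in some valid order, so Hazel can sit as late as position 11 − 4 = 7.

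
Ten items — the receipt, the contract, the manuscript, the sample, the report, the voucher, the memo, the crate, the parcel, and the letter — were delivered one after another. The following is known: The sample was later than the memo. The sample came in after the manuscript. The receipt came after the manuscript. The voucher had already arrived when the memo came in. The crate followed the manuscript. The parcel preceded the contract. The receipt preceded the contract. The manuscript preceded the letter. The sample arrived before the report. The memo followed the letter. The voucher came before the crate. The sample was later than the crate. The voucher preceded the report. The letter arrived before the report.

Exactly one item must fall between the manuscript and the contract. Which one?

Tracing the constraints gives the manuscript → the receipt → the contract, so the receipt sits after the manuscript and before the contract.
No other item is forced both after the manuscript and before the contract.

the receipt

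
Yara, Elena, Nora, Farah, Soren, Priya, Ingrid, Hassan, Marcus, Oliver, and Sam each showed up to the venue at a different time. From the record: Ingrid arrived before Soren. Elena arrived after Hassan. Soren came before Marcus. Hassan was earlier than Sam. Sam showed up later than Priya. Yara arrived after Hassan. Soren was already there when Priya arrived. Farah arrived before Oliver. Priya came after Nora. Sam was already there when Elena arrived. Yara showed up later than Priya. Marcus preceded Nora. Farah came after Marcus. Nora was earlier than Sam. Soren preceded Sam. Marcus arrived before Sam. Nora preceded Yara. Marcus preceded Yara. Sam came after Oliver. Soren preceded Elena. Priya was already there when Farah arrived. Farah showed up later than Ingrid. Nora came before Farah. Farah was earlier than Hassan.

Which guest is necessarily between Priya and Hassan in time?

Tracing the constraints gives Priya → Farah → Hassan, so Farah sits after Priya and before Hassan.
No other guest is forced both after Priya and before Hassan.

Farah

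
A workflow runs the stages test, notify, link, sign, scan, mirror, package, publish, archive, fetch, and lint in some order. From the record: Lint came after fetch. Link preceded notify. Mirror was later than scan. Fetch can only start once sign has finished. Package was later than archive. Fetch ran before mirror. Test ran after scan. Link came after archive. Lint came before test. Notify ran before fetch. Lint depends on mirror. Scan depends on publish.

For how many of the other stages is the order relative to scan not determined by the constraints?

6

Forced before scan: publish; forced after scan: lint, mirror, and test.
That leaves archive, fetch, link, notify, package, and sign with no forced order relative to scan — 6.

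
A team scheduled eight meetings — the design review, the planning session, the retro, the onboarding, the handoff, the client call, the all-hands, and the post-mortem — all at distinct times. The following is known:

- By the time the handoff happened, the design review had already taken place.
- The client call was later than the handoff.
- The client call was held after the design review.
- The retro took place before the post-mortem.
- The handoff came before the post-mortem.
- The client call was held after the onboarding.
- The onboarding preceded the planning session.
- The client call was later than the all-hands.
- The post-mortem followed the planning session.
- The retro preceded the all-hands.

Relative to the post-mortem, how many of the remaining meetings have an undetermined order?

Forced before the post-mortem: the design review, the handoff, the onboarding, the planning session, and the retro.
That leaves the all-hands and the client call with no forced order relative to the post-mortem — 2.

2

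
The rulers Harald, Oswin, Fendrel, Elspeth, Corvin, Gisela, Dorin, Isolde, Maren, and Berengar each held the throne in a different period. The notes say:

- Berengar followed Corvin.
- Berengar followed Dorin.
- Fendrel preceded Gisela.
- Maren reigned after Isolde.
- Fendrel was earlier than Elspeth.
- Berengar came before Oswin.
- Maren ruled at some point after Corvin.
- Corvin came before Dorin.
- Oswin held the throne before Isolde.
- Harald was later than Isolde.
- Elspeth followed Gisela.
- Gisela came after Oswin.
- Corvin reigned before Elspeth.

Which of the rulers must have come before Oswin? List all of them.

Berengar, Corvin, Dorin

Directly stated before Oswin: Berengar.
Corvin reaches Oswin via Corvin → Berengar → Oswin.
Dorin reaches Oswin via Dorin → Berengar → Oswin.
No chain forces Isolde (or any of the others) ahead of Oswin.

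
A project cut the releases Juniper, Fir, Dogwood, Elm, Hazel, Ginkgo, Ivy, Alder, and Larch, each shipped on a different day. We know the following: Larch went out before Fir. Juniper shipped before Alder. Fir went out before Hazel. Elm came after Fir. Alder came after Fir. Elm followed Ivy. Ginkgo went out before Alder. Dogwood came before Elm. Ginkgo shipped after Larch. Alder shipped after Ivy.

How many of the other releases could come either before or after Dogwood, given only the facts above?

Forced after Dogwood: Elm.
That leaves Alder, Fir, Ginkgo, Hazel, Ivy, Juniper, and Larch with no forced order relative to Dogwood — 7.

7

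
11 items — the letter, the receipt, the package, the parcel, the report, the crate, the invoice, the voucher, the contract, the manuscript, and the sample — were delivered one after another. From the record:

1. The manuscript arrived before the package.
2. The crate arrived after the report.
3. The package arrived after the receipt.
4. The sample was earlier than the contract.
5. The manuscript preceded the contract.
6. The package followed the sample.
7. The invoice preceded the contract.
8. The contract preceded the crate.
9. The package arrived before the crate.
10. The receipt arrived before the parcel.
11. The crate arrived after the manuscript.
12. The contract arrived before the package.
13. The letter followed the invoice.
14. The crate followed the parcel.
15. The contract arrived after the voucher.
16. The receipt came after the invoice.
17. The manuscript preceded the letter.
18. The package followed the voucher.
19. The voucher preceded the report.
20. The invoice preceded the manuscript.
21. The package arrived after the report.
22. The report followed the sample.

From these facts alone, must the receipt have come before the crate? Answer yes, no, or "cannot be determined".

yes

Chain the constraints: the receipt → the parcel → the crate. Each link is directly stated, so the receipt comes before the crate.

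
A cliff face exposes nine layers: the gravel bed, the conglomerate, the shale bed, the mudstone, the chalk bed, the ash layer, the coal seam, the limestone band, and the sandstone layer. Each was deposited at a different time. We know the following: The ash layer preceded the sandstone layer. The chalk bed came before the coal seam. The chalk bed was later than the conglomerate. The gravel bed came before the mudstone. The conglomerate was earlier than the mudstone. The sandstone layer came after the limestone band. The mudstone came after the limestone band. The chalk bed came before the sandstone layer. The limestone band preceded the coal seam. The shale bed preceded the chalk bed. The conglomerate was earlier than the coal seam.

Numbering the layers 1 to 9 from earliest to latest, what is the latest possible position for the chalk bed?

The chalk bed must come before the coal seam and the sandstone layer — 2 layers forced after it.
Everything else can be placed before the chalk bed in some valid order, so the chalk bed can sit as late as position 9 − 2 = 7.

7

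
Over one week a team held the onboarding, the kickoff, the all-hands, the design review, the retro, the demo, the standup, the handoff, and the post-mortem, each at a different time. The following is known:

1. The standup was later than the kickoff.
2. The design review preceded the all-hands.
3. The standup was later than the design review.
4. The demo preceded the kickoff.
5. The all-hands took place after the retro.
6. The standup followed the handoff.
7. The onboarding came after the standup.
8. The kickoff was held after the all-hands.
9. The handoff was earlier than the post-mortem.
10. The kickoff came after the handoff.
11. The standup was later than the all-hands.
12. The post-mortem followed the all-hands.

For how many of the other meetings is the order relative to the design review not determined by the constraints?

3

Forced after the design review: the all-hands, the kickoff, the onboarding, the post-mortem, and the standup.
That leaves the demo, the handoff, and the retro with no forced order relative to the design review — 3.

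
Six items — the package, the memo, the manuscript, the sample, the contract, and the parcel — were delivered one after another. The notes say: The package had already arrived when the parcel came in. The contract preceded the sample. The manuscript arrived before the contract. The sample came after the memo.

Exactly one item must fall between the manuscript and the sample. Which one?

Tracing the constraints gives the manuscript → the contract → the sample, so the contract sits after the manuscript and before the sample.
No other item is forced both after the manuscript and before the sample.

the contract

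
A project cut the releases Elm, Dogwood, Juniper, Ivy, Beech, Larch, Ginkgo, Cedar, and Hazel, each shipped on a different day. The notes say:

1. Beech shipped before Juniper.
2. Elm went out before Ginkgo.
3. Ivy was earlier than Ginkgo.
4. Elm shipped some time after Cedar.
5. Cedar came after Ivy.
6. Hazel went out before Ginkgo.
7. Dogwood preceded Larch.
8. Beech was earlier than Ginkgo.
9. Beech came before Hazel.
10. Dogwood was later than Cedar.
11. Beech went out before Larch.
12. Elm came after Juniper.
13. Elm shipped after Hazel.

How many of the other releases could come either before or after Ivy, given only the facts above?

Forced after Ivy: Cedar, Dogwood, Elm, Ginkgo, and Larch.
That leaves Beech, Hazel, and Juniper with no forced order relative to Ivy — 3.

3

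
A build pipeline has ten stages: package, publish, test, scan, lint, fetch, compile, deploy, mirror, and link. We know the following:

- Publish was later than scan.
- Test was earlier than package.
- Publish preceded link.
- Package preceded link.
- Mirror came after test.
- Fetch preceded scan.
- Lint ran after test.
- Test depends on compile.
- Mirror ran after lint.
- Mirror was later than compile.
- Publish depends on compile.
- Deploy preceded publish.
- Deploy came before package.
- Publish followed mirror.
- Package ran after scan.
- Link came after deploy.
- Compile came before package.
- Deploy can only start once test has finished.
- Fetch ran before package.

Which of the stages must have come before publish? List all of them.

compile, deploy, fetch, lint, mirror, scan, test

Directly stated before publish: compile, deploy, mirror, and scan.
Fetch reaches publish via fetch → scan → publish.
Lint reaches publish via lint → mirror → publish.
Test reaches publish via test → mirror → publish.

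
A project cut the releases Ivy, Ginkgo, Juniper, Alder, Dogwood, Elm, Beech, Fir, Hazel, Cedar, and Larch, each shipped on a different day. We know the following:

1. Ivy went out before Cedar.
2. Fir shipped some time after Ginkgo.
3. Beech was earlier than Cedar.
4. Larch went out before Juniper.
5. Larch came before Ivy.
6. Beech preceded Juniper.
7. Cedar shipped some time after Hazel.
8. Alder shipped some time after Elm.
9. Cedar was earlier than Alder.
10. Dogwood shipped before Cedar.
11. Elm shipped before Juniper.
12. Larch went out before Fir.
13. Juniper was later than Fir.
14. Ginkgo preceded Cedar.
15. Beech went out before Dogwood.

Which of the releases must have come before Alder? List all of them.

Beech, Cedar, Dogwood, Elm, Ginkgo, Hazel, Ivy, Larch

Directly stated before Alder: Cedar and Elm.
Beech reaches Alder via Beech → Cedar → Alder.
Dogwood reaches Alder via Dogwood → Cedar → Alder.
Ginkgo reaches Alder via Ginkgo → Cedar → Alder.
Likewise Hazel, Ivy, and Larch each reach Alder by chaining the stated constraints.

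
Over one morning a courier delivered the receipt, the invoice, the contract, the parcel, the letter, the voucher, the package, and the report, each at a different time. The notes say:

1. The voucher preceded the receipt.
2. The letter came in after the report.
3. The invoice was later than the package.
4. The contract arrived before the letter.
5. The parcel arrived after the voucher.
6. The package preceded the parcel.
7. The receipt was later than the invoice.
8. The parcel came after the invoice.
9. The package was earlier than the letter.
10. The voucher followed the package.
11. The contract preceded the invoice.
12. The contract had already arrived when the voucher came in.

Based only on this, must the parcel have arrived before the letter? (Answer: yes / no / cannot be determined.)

No chain of stated constraints runs from the parcel to the letter, and none runs from the letter to the parcel either.
So the relative order of the parcel and the letter is not fixed by the given facts.

cannot be determined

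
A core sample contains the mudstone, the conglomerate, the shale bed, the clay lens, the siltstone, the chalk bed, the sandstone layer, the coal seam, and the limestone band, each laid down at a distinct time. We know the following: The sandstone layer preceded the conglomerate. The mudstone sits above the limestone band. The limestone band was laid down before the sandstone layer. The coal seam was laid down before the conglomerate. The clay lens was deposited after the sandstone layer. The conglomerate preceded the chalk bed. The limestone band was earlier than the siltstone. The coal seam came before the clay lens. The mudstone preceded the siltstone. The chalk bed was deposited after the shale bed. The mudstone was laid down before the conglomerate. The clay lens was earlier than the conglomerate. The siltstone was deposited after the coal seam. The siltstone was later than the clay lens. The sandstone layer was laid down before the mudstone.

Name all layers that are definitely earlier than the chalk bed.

the clay lens, the coal seam, the conglomerate, the limestone band, the mudstone, the sandstone layer, the shale bed

Directly stated before the chalk bed: the conglomerate and the shale bed.
The clay lens reaches the chalk bed via the clay lens → the conglomerate → the chalk bed.
The coal seam reaches the chalk bed via the coal seam → the conglomerate → the chalk bed.
The limestone band reaches the chalk bed via the limestone band → the sandstone layer → the conglomerate → the chalk bed.
Likewise the mudstone and the sandstone layer each reach the chalk bed by chaining the stated constraints.
No chain forces the siltstone ahead of the chalk bed.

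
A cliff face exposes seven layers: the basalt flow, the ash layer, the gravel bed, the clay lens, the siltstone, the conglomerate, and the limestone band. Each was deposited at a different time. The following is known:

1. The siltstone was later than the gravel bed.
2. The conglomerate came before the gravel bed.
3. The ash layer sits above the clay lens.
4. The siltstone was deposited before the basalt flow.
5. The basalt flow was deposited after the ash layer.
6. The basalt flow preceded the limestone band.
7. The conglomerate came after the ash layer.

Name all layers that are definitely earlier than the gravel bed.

the ash layer, the clay lens, the conglomerate

Directly stated before the gravel bed: the conglomerate.
The ash layer reaches the gravel bed via the ash layer → the conglomerate → the gravel bed.
The clay lens reaches the gravel bed via the clay lens → the ash layer → the conglomerate → the gravel bed.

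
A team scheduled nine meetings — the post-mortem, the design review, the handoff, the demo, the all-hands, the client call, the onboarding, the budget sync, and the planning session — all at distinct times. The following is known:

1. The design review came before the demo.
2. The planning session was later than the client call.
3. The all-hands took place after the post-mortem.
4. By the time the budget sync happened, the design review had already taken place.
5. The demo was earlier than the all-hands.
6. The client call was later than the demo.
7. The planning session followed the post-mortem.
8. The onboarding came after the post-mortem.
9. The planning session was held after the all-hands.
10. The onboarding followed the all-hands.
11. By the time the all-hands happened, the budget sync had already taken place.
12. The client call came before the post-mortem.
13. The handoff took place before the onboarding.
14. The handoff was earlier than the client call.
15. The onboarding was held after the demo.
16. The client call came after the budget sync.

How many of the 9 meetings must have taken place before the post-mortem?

Directly stated before the post-mortem: the client call.
The budget sync reaches the post-mortem via the budget sync → the client call → the post-mortem.
The demo reaches the post-mortem via the demo → the client call → the post-mortem.
The design review reaches the post-mortem via the design review → the demo → the client call → the post-mortem.
Likewise the handoff reaches the post-mortem by chaining the stated constraints.
That's the budget sync, the client call, the demo, the design review, and the handoff — 5 in all.

5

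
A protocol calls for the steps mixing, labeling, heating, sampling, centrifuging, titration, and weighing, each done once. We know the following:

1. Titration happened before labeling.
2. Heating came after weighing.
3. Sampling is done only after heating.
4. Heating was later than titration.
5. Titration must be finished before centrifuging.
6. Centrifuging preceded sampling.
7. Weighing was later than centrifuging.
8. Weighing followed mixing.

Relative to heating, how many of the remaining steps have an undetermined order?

1

Forced before heating: centrifuging, mixing, titration, and weighing; forced after heating: sampling.
That leaves labeling with no forced order relative to heating — 1.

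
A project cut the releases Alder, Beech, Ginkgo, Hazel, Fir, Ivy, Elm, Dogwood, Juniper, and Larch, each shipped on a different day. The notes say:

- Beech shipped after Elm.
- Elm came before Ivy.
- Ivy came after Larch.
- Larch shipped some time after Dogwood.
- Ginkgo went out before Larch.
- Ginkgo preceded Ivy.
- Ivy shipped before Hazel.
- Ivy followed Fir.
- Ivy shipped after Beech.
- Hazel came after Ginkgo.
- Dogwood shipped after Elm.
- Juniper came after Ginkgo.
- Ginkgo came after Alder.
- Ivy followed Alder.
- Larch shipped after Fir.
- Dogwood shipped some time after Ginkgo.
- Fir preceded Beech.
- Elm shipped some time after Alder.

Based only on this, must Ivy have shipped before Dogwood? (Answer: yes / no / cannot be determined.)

no

Tracing the constraints gives Dogwood → Larch → Ivy, so Dogwood must come before Ivy.
That means Ivy cannot be before Dogwood.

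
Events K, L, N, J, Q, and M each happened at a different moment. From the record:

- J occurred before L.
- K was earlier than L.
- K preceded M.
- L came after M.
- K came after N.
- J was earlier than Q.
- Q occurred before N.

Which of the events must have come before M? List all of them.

Directly stated before M: K.
J reaches M via J → Q → N → K → M.
N reaches M via N → K → M.
Q reaches M via Q → N → K → M.

J, K, N, Q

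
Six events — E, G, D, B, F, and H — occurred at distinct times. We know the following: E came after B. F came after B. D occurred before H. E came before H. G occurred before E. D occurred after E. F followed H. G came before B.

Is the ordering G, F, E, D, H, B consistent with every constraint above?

The constraints require H before F, but in the proposed sequence F appears ahead of H. That one violation is enough.

no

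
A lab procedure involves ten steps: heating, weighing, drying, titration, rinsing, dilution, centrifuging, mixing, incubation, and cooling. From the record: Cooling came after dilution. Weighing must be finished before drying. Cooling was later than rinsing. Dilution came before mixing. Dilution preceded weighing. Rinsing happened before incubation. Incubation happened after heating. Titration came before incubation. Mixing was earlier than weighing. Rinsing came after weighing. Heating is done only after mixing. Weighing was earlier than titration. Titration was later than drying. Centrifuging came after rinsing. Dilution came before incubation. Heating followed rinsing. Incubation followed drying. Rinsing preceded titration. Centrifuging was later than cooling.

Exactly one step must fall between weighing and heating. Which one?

rinsing

Tracing the constraints gives weighing → rinsing → heating, so rinsing sits after weighing and before heating.
No other step is forced both after weighing and before heating.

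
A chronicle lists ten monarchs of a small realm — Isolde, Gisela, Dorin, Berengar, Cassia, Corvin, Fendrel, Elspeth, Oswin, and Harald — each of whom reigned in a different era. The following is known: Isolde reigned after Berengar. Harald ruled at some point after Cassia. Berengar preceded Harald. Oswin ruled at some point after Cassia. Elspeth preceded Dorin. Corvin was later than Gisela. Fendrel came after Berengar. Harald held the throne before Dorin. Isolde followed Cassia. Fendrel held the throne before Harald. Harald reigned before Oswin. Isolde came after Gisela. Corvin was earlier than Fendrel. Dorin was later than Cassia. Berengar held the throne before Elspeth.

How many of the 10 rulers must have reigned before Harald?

5

Directly stated before Harald: Berengar, Cassia, and Fendrel.
Corvin reaches Harald via Corvin → Fendrel → Harald.
Gisela reaches Harald via Gisela → Corvin → Fendrel → Harald.
No chain forces Oswin (or any of the others) ahead of Harald.
That's Berengar, Cassia, Corvin, Fendrel, and Gisela — 5 in all.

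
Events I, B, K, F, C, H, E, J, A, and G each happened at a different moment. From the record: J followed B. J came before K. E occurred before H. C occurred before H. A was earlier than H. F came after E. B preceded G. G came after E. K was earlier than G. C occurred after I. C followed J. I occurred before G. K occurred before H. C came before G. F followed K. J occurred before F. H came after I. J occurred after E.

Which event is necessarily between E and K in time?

Tracing the constraints gives E → J → K, so J sits after E and before K.
No other event is forced both after E and before K.

J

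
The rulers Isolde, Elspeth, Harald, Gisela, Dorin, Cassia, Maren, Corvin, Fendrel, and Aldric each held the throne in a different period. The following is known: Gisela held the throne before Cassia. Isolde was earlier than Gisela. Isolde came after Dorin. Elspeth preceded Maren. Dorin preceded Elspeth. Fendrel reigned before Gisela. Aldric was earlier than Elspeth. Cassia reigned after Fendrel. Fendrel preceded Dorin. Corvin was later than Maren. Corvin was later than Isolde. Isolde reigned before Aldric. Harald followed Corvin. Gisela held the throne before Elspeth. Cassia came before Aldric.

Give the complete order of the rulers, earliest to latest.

The constraints fix every adjacent pair, so only one ordering works:
Fendrel → Dorin → Isolde → Gisela → Cassia → Aldric → Elspeth → Maren → Corvin → Harald.

Fendrel, Dorin, Isolde, Gisela, Cassia, Aldric, Elspeth, Maren, Corvin, Harald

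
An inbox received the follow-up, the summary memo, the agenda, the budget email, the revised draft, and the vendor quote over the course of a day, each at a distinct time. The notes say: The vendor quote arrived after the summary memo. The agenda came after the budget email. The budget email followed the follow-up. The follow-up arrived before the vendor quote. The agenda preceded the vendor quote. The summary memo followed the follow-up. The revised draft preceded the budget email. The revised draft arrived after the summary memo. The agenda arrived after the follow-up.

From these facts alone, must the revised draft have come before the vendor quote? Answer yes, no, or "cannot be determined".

yes

Chain the constraints: the revised draft → the budget email → the agenda → the vendor quote. Each link is directly stated, so the revised draft comes before the vendor quote.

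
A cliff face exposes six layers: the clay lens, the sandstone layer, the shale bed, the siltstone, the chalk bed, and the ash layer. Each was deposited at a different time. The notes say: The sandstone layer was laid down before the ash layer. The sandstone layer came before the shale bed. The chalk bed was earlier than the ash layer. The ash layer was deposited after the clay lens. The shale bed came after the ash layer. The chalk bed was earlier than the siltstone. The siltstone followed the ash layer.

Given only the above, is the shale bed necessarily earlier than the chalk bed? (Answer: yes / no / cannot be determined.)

no

Tracing the constraints gives the chalk bed → the ash layer → the shale bed, so the chalk bed must come before the shale bed.
That means the shale bed cannot be before the chalk bed.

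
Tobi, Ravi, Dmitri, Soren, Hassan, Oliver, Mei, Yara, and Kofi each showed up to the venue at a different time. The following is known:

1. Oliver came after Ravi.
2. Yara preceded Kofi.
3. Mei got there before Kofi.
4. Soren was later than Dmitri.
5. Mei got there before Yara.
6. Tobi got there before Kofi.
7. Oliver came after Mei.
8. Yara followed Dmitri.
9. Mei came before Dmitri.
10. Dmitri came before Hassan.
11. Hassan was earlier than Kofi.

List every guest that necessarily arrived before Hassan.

Directly stated before Hassan: Dmitri.
Mei reaches Hassan via Mei → Dmitri → Hassan.
No chain forces Oliver (or any of the others) ahead of Hassan.

Dmitri, Mei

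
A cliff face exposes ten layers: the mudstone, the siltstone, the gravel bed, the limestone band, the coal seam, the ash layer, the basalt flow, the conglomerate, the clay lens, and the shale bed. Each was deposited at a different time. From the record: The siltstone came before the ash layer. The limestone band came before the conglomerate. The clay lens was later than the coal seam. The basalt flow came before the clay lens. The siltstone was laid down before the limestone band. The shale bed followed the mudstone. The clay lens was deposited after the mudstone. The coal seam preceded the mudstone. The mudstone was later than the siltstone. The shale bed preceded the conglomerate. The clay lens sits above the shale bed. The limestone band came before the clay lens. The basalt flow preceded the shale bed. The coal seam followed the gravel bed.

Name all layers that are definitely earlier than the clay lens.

Directly stated before the clay lens: the basalt flow, the coal seam, the limestone band, the mudstone, and the shale bed.
The gravel bed reaches the clay lens via the gravel bed → the coal seam → the clay lens.
The siltstone reaches the clay lens via the siltstone → the limestone band → the clay lens.
No chain forces the conglomerate (or any of the others) ahead of the clay lens.

the basalt flow, the coal seam, the gravel bed, the limestone band, the mudstone, the shale bed, the siltstone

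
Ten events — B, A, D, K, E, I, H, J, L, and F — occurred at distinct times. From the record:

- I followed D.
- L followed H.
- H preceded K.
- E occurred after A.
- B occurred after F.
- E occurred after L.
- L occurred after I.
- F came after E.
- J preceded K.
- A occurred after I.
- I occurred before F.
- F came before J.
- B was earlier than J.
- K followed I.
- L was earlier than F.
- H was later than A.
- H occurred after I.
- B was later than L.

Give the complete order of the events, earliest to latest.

D, I, A, H, L, E, F, B, J, K

The constraints fix every adjacent pair, so only one ordering works:
D → I → A → H → L → E → F → B → J → K.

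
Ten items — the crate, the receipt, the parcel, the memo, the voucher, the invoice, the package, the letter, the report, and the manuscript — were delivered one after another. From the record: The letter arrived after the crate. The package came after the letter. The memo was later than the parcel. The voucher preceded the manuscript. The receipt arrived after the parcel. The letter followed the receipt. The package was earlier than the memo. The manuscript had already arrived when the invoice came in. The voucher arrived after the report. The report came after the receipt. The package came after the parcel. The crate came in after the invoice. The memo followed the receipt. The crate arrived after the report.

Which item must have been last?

Every other item has a chain of constraints placing it before the memo, so the memo is last.

the memo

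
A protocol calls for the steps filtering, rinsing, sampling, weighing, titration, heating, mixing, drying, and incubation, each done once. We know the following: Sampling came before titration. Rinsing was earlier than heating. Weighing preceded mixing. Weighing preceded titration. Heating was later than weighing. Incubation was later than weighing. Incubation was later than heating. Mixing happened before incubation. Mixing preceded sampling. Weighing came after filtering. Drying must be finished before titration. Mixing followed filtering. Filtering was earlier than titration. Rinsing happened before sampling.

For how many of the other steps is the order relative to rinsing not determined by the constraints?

Forced after rinsing: heating, incubation, sampling, and titration.
That leaves drying, filtering, mixing, and weighing with no forced order relative to rinsing — 4.

4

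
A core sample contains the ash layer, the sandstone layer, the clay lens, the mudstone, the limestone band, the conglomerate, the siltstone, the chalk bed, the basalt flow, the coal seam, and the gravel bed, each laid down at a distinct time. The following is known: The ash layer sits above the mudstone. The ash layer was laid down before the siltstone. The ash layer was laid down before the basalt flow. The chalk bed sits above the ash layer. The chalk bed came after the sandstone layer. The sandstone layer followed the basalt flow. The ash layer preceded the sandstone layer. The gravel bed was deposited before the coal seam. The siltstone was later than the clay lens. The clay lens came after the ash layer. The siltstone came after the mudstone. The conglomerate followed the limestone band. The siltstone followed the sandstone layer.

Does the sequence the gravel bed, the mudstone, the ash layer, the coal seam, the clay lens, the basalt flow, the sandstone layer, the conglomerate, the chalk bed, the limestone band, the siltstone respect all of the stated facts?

no

The constraints require the limestone band before the conglomerate, but in the proposed sequence the conglomerate appears ahead of the limestone band. That one violation is enough.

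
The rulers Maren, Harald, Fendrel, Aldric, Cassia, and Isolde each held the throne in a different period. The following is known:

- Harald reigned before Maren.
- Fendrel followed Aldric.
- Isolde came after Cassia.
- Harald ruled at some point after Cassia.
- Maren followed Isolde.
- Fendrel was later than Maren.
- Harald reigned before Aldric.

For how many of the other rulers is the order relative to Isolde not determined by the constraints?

Forced before Isolde: Cassia; forced after Isolde: Fendrel and Maren.
That leaves Aldric and Harald with no forced order relative to Isolde — 2.

2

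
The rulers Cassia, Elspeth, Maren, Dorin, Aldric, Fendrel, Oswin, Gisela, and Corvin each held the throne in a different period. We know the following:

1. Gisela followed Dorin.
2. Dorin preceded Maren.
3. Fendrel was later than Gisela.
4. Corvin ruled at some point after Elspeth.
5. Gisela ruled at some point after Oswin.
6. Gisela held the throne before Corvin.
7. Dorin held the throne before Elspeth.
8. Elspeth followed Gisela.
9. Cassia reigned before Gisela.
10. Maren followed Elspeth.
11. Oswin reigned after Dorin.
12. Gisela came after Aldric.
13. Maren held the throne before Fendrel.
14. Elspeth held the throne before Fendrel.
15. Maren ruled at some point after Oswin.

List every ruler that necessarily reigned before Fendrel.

Directly stated before Fendrel: Elspeth, Gisela, and Maren.
Aldric reaches Fendrel via Aldric → Gisela → Fendrel.
Cassia reaches Fendrel via Cassia → Gisela → Fendrel.
Dorin reaches Fendrel via Dorin → Maren → Fendrel.
Likewise Oswin reaches Fendrel by chaining the stated constraints.
No chain forces Corvin ahead of Fendrel.

Aldric, Cassia, Dorin, Elspeth, Gisela, Maren, Oswin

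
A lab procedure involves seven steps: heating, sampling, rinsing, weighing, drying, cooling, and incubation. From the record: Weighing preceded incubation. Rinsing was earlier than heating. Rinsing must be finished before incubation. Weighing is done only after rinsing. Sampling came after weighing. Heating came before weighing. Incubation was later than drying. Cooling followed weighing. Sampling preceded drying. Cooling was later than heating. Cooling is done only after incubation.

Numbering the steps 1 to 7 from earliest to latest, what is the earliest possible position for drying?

Heating, rinsing, sampling, and weighing must all come before drying — 4 forced predecessors.
Nothing else is forced ahead of drying, so its earliest slot is position 4 + 1 = 5.

5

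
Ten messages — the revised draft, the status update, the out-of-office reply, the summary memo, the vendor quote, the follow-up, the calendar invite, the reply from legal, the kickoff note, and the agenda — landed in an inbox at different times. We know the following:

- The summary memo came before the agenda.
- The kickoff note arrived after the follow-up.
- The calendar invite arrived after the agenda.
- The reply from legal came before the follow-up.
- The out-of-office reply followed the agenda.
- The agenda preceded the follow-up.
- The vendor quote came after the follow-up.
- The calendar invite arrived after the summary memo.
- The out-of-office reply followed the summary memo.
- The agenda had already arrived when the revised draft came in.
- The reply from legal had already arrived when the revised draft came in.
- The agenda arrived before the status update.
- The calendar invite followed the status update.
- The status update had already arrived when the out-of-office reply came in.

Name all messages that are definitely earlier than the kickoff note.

the agenda, the follow-up, the reply from legal, the summary memo

Directly stated before the kickoff note: the follow-up.
The agenda reaches the kickoff note via the agenda → the follow-up → the kickoff note.
The reply from legal reaches the kickoff note via the reply from legal → the follow-up → the kickoff note.
The summary memo reaches the kickoff note via the summary memo → the agenda → the follow-up → the kickoff note.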